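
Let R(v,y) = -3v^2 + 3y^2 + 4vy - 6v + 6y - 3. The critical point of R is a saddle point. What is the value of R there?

∂R/∂v = -6v + 4y - 6 = 0 and ∂R/∂y = 4v + 6y + 6 = 0, so (v, y) = (-15/13, -3/13).
The Hessian has R_{vv} = -6, R_{yy} = 6, R_{vy} = 4, giving D = -52 < 0, so the point is a saddle point.
R(-15/13, -3/13) = -3/13.

-3/13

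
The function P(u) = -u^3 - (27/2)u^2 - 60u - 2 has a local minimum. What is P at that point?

P'(u) = -3u^2 - 27u - 60 = 0 at u = -5, -4.
P''(u) = -6u - 27. P''(-5) = 3 > 0 ⇒ local minimum; P''(-4) = -3 < 0 ⇒ local maximum.
So the local minimum value is P(-5) = 171/2.

171/2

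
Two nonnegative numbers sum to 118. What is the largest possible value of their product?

3481

With x + y = 118, the product is P(x) = x(118 − x).
P'(x) = 118 − 2x = 0 gives x = 59; P'' = −2 < 0, so this is the maximum.
P = 59·59 = 3481.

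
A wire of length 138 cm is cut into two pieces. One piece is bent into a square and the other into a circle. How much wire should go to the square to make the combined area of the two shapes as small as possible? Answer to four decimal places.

77.2937

Let x be the length used for the square. Square side x/4; circle radius (138−x)/(2π).
A(x) = (x/4)² + π·((138−x)/(2π))² = x²/16 + (138−x)²/(4π) for 0 ≤ x ≤ 138. A'(x) = x/8 − (138−x)/(2π) = 0 gives x = 4·138/(π+4) ≈ 77.2937.
A'' = 1/8 + 1/(2π) > 0, so this gives the minimum combined area; x ≈ 77.2937 cm to the square.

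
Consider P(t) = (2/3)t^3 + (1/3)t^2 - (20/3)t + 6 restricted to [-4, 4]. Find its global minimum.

P'(t) = 2t^2 + (2/3)t - 20/3, which vanishes at t = -2 and t = 5/3.
Candidates: P(-4) = -14/3, P(-2) = 46/3, P(5/3) = -89/81, P(4) = 82/3.
Hence the absolute minimum is -14/3 at t = -4.

-14/3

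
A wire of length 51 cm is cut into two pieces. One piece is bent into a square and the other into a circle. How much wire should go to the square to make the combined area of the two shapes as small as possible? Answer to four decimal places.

Let x be the length used for the square. Square side x/4; circle radius (51−x)/(2π).
A(x) = (x/4)² + π·((51−x)/(2π))² = x²/16 + (51−x)²/(4π) for 0 ≤ x ≤ 51. A'(x) = x/8 − (51−x)/(2π) = 0 gives x = 4·51/(π+4) ≈ 28.5651.
A'' = 1/8 + 1/(2π) > 0, so this gives the minimum combined area; x ≈ 28.5651 cm to the square.

28.5651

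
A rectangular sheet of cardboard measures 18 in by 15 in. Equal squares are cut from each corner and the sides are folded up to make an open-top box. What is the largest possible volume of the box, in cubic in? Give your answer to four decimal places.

With cut size x, the volume is V(x) = x(18 − 2x)(15 − 2x) for 0 < x < 7.5.
V'(x) = 12x^2 − 132x + 270. Setting V'(x) = 0 gives x ≈ 2.7161 (the root in (0, 7.5)).
V''(x) = 24x − 132 is negative there, so this is the maximum; V ≈ 326.6007.

326.6007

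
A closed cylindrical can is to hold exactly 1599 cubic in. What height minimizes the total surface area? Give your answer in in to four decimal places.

With radius r and height h, πr²h = 1599 so h = 1599/(πr²), and S(r) = 2πr² + 2πrh = 2πr² + 2·1599/r.
S'(r) = 4πr − 2·1599/r² = 0 ⇒ r³ = 1599/(2π), so r ≈ 6.3371 and h = 2r ≈ 12.6742.
S''(r) = 4π + 4·1599/r³ > 0, so this is the minimum; S ≈ 756.9726.

12.6742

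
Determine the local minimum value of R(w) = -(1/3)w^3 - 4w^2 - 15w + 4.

R'(w) = -w^2 - 8w - 15. Setting R'(w) = 0 gives w ∈ {-5, -3}.
Since R''(w) = -2w - 8, we get R''(-5) = 2 > 0 ⇒ local minimum; R''(-3) = -2 < 0 ⇒ local maximum.
So the local minimum value is R(-5) = 62/3.

62/3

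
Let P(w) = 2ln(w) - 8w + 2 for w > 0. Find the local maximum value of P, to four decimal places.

P'(w) = 2/w − 8 = 0 gives w = 1/4.
P''(w) = -2/w², which is negative for w > 0, so this is a local maximum.
P(1/4) = 2·ln(1/4) - 2 + 2 ≈ -2.7726.

-2.7726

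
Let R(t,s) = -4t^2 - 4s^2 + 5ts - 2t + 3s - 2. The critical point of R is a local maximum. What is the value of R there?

-56/39

∂R/∂t = -8t + 5s - 2 = 0 and ∂R/∂s = 5t - 8s + 3 = 0, so (t, s) = (-1/39, 14/39).
The Hessian has R_{tt} = -8, R_{ss} = -8, R_{ts} = 5, giving D = 39 > 0 with R_{tt} < 0, so the point is a local maximum.
R(-1/39, 14/39) = -56/39.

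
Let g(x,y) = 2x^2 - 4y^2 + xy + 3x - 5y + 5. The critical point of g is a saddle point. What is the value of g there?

194/33

∂g/∂x = 4x + y + 3 = 0 and ∂g/∂y = x - 8y - 5 = 0, so (x, y) = (-19/33, -23/33).
The Hessian has g_{xx} = 4, g_{yy} = -8, g_{xy} = 1, giving D = -33 < 0, so the point is a saddle point.
g(-19/33, -23/33) = 194/33.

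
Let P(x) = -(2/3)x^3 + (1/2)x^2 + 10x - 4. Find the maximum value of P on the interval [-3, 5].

329/24

The derivative is -2x^2 + x + 10, which vanishes at x = -2 and x = 5/2.
Compare values at every candidate in [-3, 5]: P(-3) = -23/2; P(-2) = -50/3; P(5/2) = 329/24; P(5) = -149/6.
So the maximum is P(5/2) = 329/24.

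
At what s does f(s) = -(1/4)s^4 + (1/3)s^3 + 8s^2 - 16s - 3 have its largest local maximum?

f'(s) = -s^3 + s^2 + 16s - 16. Setting f'(s) = 0 gives s ∈ {-4, 1, 4}.
Second-derivative test with f''(s) = -3s^2 + 2s + 16: f''(-4) = -40 < 0 ⇒ local maximum; f''(1) = 15 > 0 ⇒ local minimum; f''(4) = -24 < 0 ⇒ local maximum.
The largest local maximum is f(-4) = 311/3.

-4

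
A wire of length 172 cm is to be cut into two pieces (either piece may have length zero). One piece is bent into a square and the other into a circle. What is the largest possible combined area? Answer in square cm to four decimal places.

2354.2199

Let x be the length used for the square. Square side x/4; circle radius (172−x)/(2π).
A(x) = (x/4)² + π·((172−x)/(2π))² = x²/16 + (172−x)²/(4π) for 0 ≤ x ≤ 172. A'(x) = x/8 − (172−x)/(2π) = 0 gives x = 4·172/(π+4) ≈ 96.3371.
A'' > 0, so the interior critical point is a minimum; the maximum is at an endpoint. A(0) = 2354.2199 and A(172) = 1849.0000, so the largest area is 2354.2199.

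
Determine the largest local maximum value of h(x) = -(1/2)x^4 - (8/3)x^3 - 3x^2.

Critical points: h'(x) = -2x^3 - 8x^2 - 6x vanishes at x = -3, -1, 0.
h''(x) = -6x^2 - 16x - 6. h''(-3) = -12 < 0 ⇒ local maximum; h''(-1) = 4 > 0 ⇒ local minimum; h''(0) = -6 < 0 ⇒ local maximum.
The largest local maximum is h(-3) = 9/2.

9/2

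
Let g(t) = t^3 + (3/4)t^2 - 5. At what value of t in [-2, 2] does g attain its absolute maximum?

g'(t) = 3t^2 + (3/2)t, which vanishes at t = -1/2 and t = 0.
Candidates: g(-2) = -10; g(-1/2) = -79/16; g(0) = -5; g(2) = 6.
So the maximum is g(2) = 6.

2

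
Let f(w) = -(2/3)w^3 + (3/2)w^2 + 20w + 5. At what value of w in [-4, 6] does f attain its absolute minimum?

Differentiating, f'(w) = -2w^2 + 3w + 20; which vanishes at w = -5/2 and w = 4.
Evaluating at the critical points and endpoints: f(-4) = -25/3, f(-5/2) = -605/24, f(4) = 199/3, f(6) = 35.
So the minimum is f(-5/2) = -605/24.

-5/2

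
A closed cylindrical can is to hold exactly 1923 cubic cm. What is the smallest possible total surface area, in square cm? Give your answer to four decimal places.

856.0532

With radius r and height h, πr²h = 1923 so h = 1923/(πr²), and S(r) = 2πr² + 2πrh = 2πr² + 2·1923/r.
S'(r) = 4πr − 2·1923/r² = 0 ⇒ r³ = 1923/(2π), so r ≈ 6.7391 and h = 2r ≈ 13.4781.
S''(r) = 4π + 4·1923/r³ > 0, so this is the minimum; S ≈ 856.0532.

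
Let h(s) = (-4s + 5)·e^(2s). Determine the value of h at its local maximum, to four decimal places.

8.9634

h'(s) = (-4)·e^(2s) + (-4s + 5)·2·e^(2s) = (-8s + 6)·e^(2s). Since e^(2s) > 0, the only critical point is s = 3/4.
h''(3/4) has the same sign as -8 < 0, so this is a local maximum.
h(3/4) = (2)·e^(3/2) ≈ 8.9634.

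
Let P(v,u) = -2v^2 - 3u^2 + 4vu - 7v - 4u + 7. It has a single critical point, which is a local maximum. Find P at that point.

347/8

∂P/∂v = -4v + 4u - 7 = 0 and ∂P/∂u = 4v - 6u - 4 = 0, so (v, u) = (-29/4, -11/2).
The Hessian has P_{vv} = -4, P_{uu} = -6, P_{vu} = 4, giving D = 8 > 0 with P_{vv} < 0, so the point is a local maximum.
P(-29/4, -11/2) = 347/8.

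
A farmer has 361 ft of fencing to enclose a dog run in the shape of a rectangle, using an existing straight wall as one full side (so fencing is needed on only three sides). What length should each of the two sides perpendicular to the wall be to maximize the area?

361/4

Let the sides perpendicular to the wall have length x and the parallel side y, so 2x + y = 361 and the area is A = xy = x(361 − 2x).
A'(x) = 361 − 4x = 0 gives x = 361/4, and A''(x) = −4 < 0 confirms a maximum.
Then y = 361 − 2·361/4 = 361/2 and A = 130321/8.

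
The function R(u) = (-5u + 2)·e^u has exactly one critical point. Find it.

-3/5

By the product rule, R'(u) = (-5u - 3)·e^u. Since e^u > 0, the only critical point is u = -3/5.
R''(-3/5) has the same sign as -5 < 0, so this is a local maximum.
R(-3/5) = (5)·e^(-3/5) ≈ 2.7441.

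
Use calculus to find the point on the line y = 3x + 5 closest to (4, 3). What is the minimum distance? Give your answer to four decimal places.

4.4272

Minimize D(x)^2 = (x - 4)^2 + (3x + 2)^2.
d/dx[D^2] = 2(x - 4) + 2·3·(3x + 2) = 0 ⇒ x = -1/5.
Then y = 22/5 and the distance is √(98/5) ≈ 4.4272.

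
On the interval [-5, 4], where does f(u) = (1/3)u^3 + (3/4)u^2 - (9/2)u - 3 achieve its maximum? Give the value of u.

4

f'(u) = u^2 + (3/2)u - 9/2, which vanishes at u = -3 and u = 3/2.
Candidates: f(-5) = -41/12; f(-3) = 33/4; f(3/2) = -111/16; f(4) = 37/3.
The maximum over the interval is 37/3, attained at u = 4.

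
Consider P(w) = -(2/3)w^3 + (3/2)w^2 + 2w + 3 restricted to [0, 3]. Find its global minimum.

P'(w) = -2w^2 + 3w + 2, whose only zero in [0, 3] is w = 2.
Candidates: P(0) = 3,  P(2) = 23/3,  P(3) = 9/2.
The minimum over the interval is 3, attained at w = 0.

3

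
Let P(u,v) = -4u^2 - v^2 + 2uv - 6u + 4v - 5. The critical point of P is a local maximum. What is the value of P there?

∂P/∂u = -8u + 2v - 6 = 0 and ∂P/∂v = 2u - 2v + 4 = 0, so (u, v) = (-1/3, 5/3).
The Hessian has P_{uu} = -8, P_{vv} = -2, P_{uv} = 2, giving D = 12 > 0 with P_{uu} < 0, so the point is a local maximum.
P(-1/3, 5/3) = -2/3.

-2/3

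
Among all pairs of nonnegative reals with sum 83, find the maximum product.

With x + y = 83, the product is P(x) = x(83 − x).
P'(x) = 83 − 2x = 0 gives x = 83/2; P'' = −2 < 0, so this is the maximum.
P = 83/2·83/2 = 6889/4.

6889/4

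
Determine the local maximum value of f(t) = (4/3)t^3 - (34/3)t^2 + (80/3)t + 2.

1712/81

Critical points: f'(t) = 4t^2 - (68/3)t + 80/3 vanishes at t = 5/3, 4.
Since f''(t) = 8t - 68/3, we get f''(5/3) = -28/3 < 0 ⇒ local maximum; f''(4) = 28/3 > 0 ⇒ local minimum.
Thus f has its local maximum at t = 5/3, with value 1712/81.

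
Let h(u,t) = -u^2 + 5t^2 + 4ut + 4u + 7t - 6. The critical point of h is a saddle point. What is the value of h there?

∂h/∂u = -2u + 4t + 4 = 0 and ∂h/∂t = 4u + 10t + 7 = 0, so (u, t) = (1/3, -5/6).
The Hessian has h_{uu} = -2, h_{tt} = 10, h_{ut} = 4, giving D = -36 < 0, so the point is a saddle point.
h(1/3, -5/6) = -33/4.

-33/4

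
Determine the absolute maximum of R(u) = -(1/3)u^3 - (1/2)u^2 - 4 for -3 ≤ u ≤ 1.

R'(u) = -u^2 - u, which vanishes at u = -1 and u = 0.
Candidates: R(-3) = 1/2, R(-1) = -25/6, R(0) = -4, R(1) = -29/6.
So the maximum is R(-3) = 1/2.

1/2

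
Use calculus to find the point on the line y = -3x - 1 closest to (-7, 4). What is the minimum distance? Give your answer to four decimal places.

5.0596

Minimize D(x)^2 = (x + 7)^2 + (-3x - 5)^2.
d/dx[D^2] = 2(x + 7) + 2·(-3)·(-3x - 5) = 0 ⇒ x = -11/5.
Then y = 28/5 and the distance is √(128/5) ≈ 5.0596.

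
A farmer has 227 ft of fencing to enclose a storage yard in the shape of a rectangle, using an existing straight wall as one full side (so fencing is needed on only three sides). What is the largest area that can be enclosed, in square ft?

Let the sides perpendicular to the wall have length x and the parallel side y, so 2x + y = 227 and the area is A = xy = x(227 − 2x).
A'(x) = 227 − 4x = 0 gives x = 227/4, and A''(x) = −4 < 0 confirms a maximum.
Then y = 227 − 2·227/4 = 227/2 and A = 51529/8.

51529/8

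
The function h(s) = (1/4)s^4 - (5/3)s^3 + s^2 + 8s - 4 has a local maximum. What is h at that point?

20/3

Critical points: h'(s) = s^3 - 5s^2 + 2s + 8 vanishes at s = -1, 2, 4.
Second-derivative test with h''(s) = 3s^2 - 10s + 2: h''(-1) = 15 > 0 ⇒ local minimum; h''(2) = -6 < 0 ⇒ local maximum; h''(4) = 10 > 0 ⇒ local minimum.
Thus h has its local maximum at s = 2, with value 20/3.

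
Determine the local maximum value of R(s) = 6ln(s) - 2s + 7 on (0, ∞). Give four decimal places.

7.5917

R'(s) = 6/s − 2 = 0 gives s = 3.
R''(s) = -6/s², which is negative for s > 0, so this is a local maximum.
R(3) = 6·ln(3) - 6 + 7 ≈ 7.5917.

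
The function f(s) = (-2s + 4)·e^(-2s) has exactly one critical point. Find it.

5/2

f'(s) = (-2)·e^(-2s) + (-2s + 4)·(-2)·e^(-2s) = (4s - 10)·e^(-2s). Since e^(-2s) > 0, the only critical point is s = 5/2.
f''(5/2) has the same sign as 4 > 0, so this is a local minimum.
f(5/2) = (-1)·e^(-5) ≈ -0.0067.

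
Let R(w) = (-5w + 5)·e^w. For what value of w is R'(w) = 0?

0

R'(w) = (-5)·e^w + (-5w + 5)·1·e^w = (-5w)·e^w. Since e^w > 0, the only critical point is w = 0.
R''(0) has the same sign as -5 < 0, so this is a local maximum.
R(0) = (5)·e^(0) ≈ 5.0000.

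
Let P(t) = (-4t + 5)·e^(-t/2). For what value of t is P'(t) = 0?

Differentiating with the product rule gives P'(t) = (2t - 13/2)·e^(-t/2). Since e^(-t/2) > 0, the only critical point is t = 13/4.
P''(13/4) has the same sign as 2 > 0, so this is a local minimum.
P(13/4) = (-8)·e^(-13/8) ≈ -1.5753.

13/4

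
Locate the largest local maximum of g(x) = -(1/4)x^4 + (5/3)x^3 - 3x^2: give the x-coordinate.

0

g'(x) = -x^3 + 5x^2 - 6x = 0 at x = 0, 2, 3.
g''(x) = -3x^2 + 10x - 6. g''(0) = -6 < 0 ⇒ local maximum; g''(2) = 2 > 0 ⇒ local minimum; g''(3) = -3 < 0 ⇒ local maximum.
Thus g has its largest local maximum at x = 0, with value 0.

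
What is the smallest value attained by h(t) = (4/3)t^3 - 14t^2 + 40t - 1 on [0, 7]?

The derivative is 4t^2 - 28t + 40, which vanishes at t = 2 and t = 5.
Candidates: h(0) = -1, h(2) = 101/3, h(5) = 47/3, h(7) = 151/3.
So the minimum is h(0) = -1.

-1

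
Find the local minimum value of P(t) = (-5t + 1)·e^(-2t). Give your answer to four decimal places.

-0.6165

P'(t) = (-5)·e^(-2t) + (-5t + 1)·(-2)·e^(-2t) = (10t - 7)·e^(-2t). Since e^(-2t) > 0, the only critical point is t = 7/10.
P''(7/10) has the same sign as 10 > 0, so this is a local minimum.
P(7/10) = (-5/2)·e^(-7/5) ≈ -0.6165.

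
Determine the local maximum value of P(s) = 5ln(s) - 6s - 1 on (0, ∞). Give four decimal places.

P'(s) = 5/s − 6 = 0 gives s = 5/6.
P''(s) = -5/s², which is negative for s > 0, so this is a local maximum.
P(5/6) = 5·ln(5/6) - 5 - 1 ≈ -6.9116.

-6.9116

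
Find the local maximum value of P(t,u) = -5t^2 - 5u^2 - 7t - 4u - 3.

∂P/∂t = -10t - 7 = 0 and ∂P/∂u = -10u - 4 = 0, so (t, u) = (-7/10, -2/5).
The Hessian has P_{tt} = -10, P_{uu} = -10, P_{tu} = 0, giving D = 100 > 0 with P_{tt} < 0, so the point is a local maximum.
P(-7/10, -2/5) = 1/4.

1/4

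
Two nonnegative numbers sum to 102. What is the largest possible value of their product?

2601

With x + y = 102, the product is P(x) = x(102 − x).
P'(x) = 102 − 2x = 0 gives x = 51; P'' = −2 < 0, so this is the maximum.
P = 51·51 = 2601.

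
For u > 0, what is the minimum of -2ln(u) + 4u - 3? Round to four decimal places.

0.3863

g'(u) = -2/u + 4 = 0 gives u = 1/2.
g''(u) = 2/u², which is positive for u > 0, so this is a local minimum.
g(1/2) = -2·ln(1/2) + 2 - 3 ≈ 0.3863.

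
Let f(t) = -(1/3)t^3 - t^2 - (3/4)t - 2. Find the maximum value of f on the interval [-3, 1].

1/4

Differentiating, f'(t) = -t^2 - 2t - 3/4; which vanishes at t = -3/2 and t = -1/2.
Compare values at every candidate in [-3, 1]: f(-3) = 1/4, f(-3/2) = -2, f(-1/2) = -11/6, f(1) = -49/12.
The maximum over the interval is 1/4, attained at t = -3.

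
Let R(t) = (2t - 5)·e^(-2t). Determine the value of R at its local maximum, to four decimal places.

Differentiating with the product rule gives R'(t) = (-4t + 12)·e^(-2t). Since e^(-2t) > 0, the only critical point is t = 3.
R''(3) has the same sign as -4 < 0, so this is a local maximum.
R(3) = (1)·e^(-6) ≈ 0.0025.

0.0025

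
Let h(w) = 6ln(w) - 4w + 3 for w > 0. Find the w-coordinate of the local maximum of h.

3/2

h'(w) = 6/w − 4 = 0 gives w = 3/2.
h''(w) = -6/w², which is negative for w > 0, so this is a local maximum.
h(3/2) = 6·ln(3/2) - 6 + 3 ≈ -0.5672.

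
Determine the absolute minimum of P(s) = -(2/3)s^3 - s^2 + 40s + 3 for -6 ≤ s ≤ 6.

Differentiating, P'(s) = -2s^2 - 2s + 40; which vanishes at s = -5 and s = 4.
Candidates: P(-6) = -129; P(-5) = -416/3; P(4) = 313/3; P(6) = 63.
The minimum over the interval is -416/3, attained at s = -5.

-416/3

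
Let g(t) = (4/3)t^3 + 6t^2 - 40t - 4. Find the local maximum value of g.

Critical points: g'(t) = 4t^2 + 12t - 40 vanishes at t = -5, 2.
Second-derivative test with g''(t) = 8t + 12: g''(-5) = -28 < 0 ⇒ local maximum; g''(2) = 28 > 0 ⇒ local minimum.
The local maximum is g(-5) = 538/3.

538/3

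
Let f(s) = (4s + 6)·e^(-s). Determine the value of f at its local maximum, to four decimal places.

6.5949

Differentiating with the product rule gives f'(s) = (-4s - 2)·e^(-s). Since e^(-s) > 0, the only critical point is s = -1/2.
f''(-1/2) has the same sign as -4 < 0, so this is a local maximum.
f(-1/2) = (4)·e^(1/2) ≈ 6.5949.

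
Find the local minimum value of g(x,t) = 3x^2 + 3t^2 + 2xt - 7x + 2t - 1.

-219/32

∂g/∂x = 6x + 2t - 7 = 0 and ∂g/∂t = 2x + 6t + 2 = 0, so (x, t) = (23/16, -13/16).
The Hessian has g_{xx} = 6, g_{tt} = 6, g_{xt} = 2, giving D = 32 > 0 with g_{xx} > 0, so the point is a local minimum.
g(23/16, -13/16) = -219/32.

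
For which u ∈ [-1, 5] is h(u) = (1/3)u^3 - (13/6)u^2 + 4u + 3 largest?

The derivative is u^2 - (13/3)u + 4, which vanishes at u = 4/3 and u = 3.
Evaluating at the critical points and endpoints: h(-1) = -7/2,  h(4/3) = 427/81,  h(3) = 9/2,  h(5) = 21/2.
So the maximum is h(5) = 21/2.

5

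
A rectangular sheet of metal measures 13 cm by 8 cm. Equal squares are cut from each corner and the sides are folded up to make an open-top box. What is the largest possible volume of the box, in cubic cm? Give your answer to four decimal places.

75.2651

With cut size x, the volume is V(x) = x(13 − 2x)(8 − 2x) for 0 < x < 4.
V'(x) = 12x^2 − 84x + 104. Setting V'(x) = 0 gives x ≈ 1.6070 (the root in (0, 4)).
V''(x) = 24x − 84 is negative there, so this is the maximum; V ≈ 75.2651.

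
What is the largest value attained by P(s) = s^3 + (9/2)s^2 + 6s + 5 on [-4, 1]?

P'(s) = 3s^2 + 9s + 6, which vanishes at s = -2 and s = -1.
Candidates: P(-4) = -11, P(-2) = 3, P(-1) = 5/2, P(1) = 33/2.
So the maximum is P(1) = 33/2.

33/2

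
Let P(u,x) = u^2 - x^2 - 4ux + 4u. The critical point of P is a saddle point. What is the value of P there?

∂P/∂u = 2u - 4x + 4 = 0 and ∂P/∂x = -4u - 2x = 0, so (u, x) = (-2/5, 4/5).
The Hessian has P_{uu} = 2, P_{xx} = -2, P_{ux} = -4, giving D = -20 < 0, so the point is a saddle point.
P(-2/5, 4/5) = -4/5.

-4/5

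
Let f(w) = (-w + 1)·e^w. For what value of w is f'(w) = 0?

0

f'(w) = (-1)·e^w + (-w + 1)·1·e^w = (-w)·e^w. Since e^w > 0, the only critical point is w = 0.
f''(0) has the same sign as -1 < 0, so this is a local maximum.
f(0) = (1)·e^(0) ≈ 1.0000.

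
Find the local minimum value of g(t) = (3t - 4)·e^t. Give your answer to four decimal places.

Differentiating with the product rule gives g'(t) = (3t - 1)·e^t. Since e^t > 0, the only critical point is t = 1/3.
g''(1/3) has the same sign as 3 > 0, so this is a local minimum.
g(1/3) = (-3)·e^(1/3) ≈ -4.1868.

-4.1868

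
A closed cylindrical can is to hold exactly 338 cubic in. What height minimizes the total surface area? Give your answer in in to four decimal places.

With radius r and height h, πr²h = 338 so h = 338/(πr²), and S(r) = 2πr² + 2πrh = 2πr² + 2·338/r.
S'(r) = 4πr − 2·338/r² = 0 ⇒ r³ = 338/(2π), so r ≈ 3.7750 and h = 2r ≈ 7.5499.
S''(r) = 4π + 4·338/r³ > 0, so this is the minimum; S ≈ 268.6122.

7.5499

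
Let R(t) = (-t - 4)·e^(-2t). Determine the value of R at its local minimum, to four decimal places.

-548.3166

Differentiating with the product rule gives R'(t) = (2t + 7)·e^(-2t). Since e^(-2t) > 0, the only critical point is t = -7/2.
R''(-7/2) has the same sign as 2 > 0, so this is a local minimum.
R(-7/2) = (-1/2)·e^(7) ≈ -548.3166.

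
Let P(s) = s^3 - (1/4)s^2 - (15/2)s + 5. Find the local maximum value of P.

197/16

Critical points: P'(s) = 3s^2 - (1/2)s - 15/2 vanishes at s = -3/2, 5/3.
Since P''(s) = 6s - 1/2, we get P''(-3/2) = -19/2 < 0 ⇒ local maximum; P''(5/3) = 19/2 > 0 ⇒ local minimum.
Thus P has its local maximum at s = -3/2, with value 197/16.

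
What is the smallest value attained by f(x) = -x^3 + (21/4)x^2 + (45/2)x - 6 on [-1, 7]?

The derivative is -3x^2 + (21/2)x + 45/2, whose only zero in [-1, 7] is x = 5.
Candidates: f(-1) = -89/4,  f(5) = 451/4,  f(7) = 263/4.
The minimum over the interval is -89/4, attained at x = -1.

-89/4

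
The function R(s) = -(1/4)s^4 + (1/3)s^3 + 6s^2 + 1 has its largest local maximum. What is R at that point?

R'(s) = -s^3 + s^2 + 12s. Setting R'(s) = 0 gives s ∈ {-3, 0, 4}.
Second-derivative test with R''(s) = -3s^2 + 2s + 12: R''(-3) = -21 < 0 ⇒ local maximum; R''(0) = 12 > 0 ⇒ local minimum; R''(4) = -28 < 0 ⇒ local maximum.
Thus R has its largest local maximum at s = 4, with value 163/3.

163/3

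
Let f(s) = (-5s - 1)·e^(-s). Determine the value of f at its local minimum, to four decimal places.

f'(s) = (-5)·e^(-s) + (-5s - 1)·(-1)·e^(-s) = (5s - 4)·e^(-s). Since e^(-s) > 0, the only critical point is s = 4/5.
f''(4/5) has the same sign as 5 > 0, so this is a local minimum.
f(4/5) = (-5)·e^(-4/5) ≈ -2.2466.

-2.2466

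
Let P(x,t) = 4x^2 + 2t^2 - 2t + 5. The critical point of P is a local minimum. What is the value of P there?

∂P/∂x = 8x = 0 and ∂P/∂t = 4t - 2 = 0, so (x, t) = (0, 1/2).
The Hessian has P_{xx} = 8, P_{tt} = 4, P_{xt} = 0, giving D = 32 > 0 with P_{xx} > 0, so the point is a local minimum.
P(0, 1/2) = 9/2.

9/2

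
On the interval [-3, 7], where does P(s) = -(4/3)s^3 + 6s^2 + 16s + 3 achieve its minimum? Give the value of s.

7

Differentiating, P'(s) = -4s^2 + 12s + 16; which vanishes at s = -1 and s = 4.
Candidates: P(-3) = 45; P(-1) = -17/3; P(4) = 233/3; P(7) = -145/3.
The minimum over the interval is -145/3, attained at s = 7.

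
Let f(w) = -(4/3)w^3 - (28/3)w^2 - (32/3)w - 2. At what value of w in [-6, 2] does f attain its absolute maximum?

-6

f'(w) = -4w^2 - (56/3)w - 32/3, which vanishes at w = -4 and w = -2/3.
Candidates: f(-6) = 14,  f(-4) = -70/3,  f(-2/3) = 110/81,  f(2) = -214/3.
The maximum over the interval is 14, attained at w = -6.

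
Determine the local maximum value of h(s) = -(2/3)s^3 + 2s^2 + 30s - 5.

h'(s) = -2s^2 + 4s + 30 = 0 at s = -3, 5.
Second-derivative test with h''(s) = -4s + 4: h''(-3) = 16 > 0 ⇒ local minimum; h''(5) = -16 < 0 ⇒ local maximum.
So the local maximum value is h(5) = 335/3.

335/3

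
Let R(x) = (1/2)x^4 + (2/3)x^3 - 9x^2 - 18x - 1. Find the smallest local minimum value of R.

R'(x) = 2x^3 + 2x^2 - 18x - 18 = 0 at x = -3, -1, 3.
R''(x) = 6x^2 + 4x - 18. R''(-3) = 24 > 0 ⇒ local minimum; R''(-1) = -16 < 0 ⇒ local maximum; R''(3) = 48 > 0 ⇒ local minimum.
Thus R has its smallest local minimum at x = 3, with value -155/2.

-155/2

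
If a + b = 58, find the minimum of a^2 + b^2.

With a + b = 58, a^2 + b^2 = a^2 + (58 − a)^2.
The derivative 2a − 2(58 − a) = 4a − 116 vanishes at a = 29; second derivative 4 > 0, a minimum.
The minimum is 2·(29)^2 = 1682.

1682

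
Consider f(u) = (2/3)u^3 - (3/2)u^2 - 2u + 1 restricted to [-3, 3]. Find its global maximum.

The derivative is 2u^2 - 3u - 2, which vanishes at u = -1/2 and u = 2.
Compare values at every candidate in [-3, 3]: f(-3) = -49/2; f(-1/2) = 37/24; f(2) = -11/3; f(3) = -1/2.
Hence the absolute maximum is 37/24 at u = -1/2.

37/24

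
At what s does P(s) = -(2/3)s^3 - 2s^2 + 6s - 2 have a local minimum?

P'(s) = -2s^2 - 4s + 6. Setting P'(s) = 0 gives s ∈ {-3, 1}.
Second-derivative test with P''(s) = -4s - 4: P''(-3) = 8 > 0 ⇒ local minimum; P''(1) = -8 < 0 ⇒ local maximum.
The local minimum is P(-3) = -20.

-3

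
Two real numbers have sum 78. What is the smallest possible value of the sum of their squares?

3042

With a + b = 78, a^2 + b^2 = a^2 + (78 − a)^2.
The derivative 2a − 2(78 − a) = 4a − 156 vanishes at a = 39; second derivative 4 > 0, a minimum.
The minimum is 2·(39)^2 = 3042.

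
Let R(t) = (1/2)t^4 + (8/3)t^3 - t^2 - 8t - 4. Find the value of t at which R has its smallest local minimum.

Critical points: R'(t) = 2t^3 + 8t^2 - 2t - 8 vanishes at t = -4, -1, 1.
Since R''(t) = 6t^2 + 16t - 2, we get R''(-4) = 30 > 0 ⇒ local minimum; R''(-1) = -12 < 0 ⇒ local maximum; R''(1) = 20 > 0 ⇒ local minimum.
Thus R has its smallest local minimum at t = -4, with value -92/3.

-4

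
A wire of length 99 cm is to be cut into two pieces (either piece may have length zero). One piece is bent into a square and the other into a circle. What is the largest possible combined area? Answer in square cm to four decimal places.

Let x be the length used for the square. Square side x/4; circle radius (99−x)/(2π).
A(x) = (x/4)² + π·((99−x)/(2π))² = x²/16 + (99−x)²/(4π) for 0 ≤ x ≤ 99. A'(x) = x/8 − (99−x)/(2π) = 0 gives x = 4·99/(π+4) ≈ 55.4498.
A'' > 0, so the interior critical point is a minimum; the maximum is at an endpoint. A(0) = 779.9388 and A(99) = 612.5625, so the largest area is 779.9388.

779.9388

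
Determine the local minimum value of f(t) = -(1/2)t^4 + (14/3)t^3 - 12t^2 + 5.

-35/2

f'(t) = -2t^3 + 14t^2 - 24t = 0 at t = 0, 3, 4.
Since f''(t) = -6t^2 + 28t - 24, we get f''(0) = -24 < 0 ⇒ local maximum; f''(3) = 6 > 0 ⇒ local minimum; f''(4) = -8 < 0 ⇒ local maximum.
The local minimum is f(3) = -35/2.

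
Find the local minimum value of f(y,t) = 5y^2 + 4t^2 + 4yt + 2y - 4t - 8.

-10

∂f/∂y = 10y + 4t + 2 = 0 and ∂f/∂t = 4y + 8t - 4 = 0, so (y, t) = (-1/2, 3/4).
The Hessian has f_{yy} = 10, f_{tt} = 8, f_{yt} = 4, giving D = 64 > 0 with f_{yy} > 0, so the point is a local minimum.
f(-1/2, 3/4) = -10.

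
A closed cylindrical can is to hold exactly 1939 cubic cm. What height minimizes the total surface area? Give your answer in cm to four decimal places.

With radius r and height h, πr²h = 1939 so h = 1939/(πr²), and S(r) = 2πr² + 2πrh = 2πr² + 2·1939/r.
S'(r) = 4πr − 2·1939/r² = 0 ⇒ r³ = 1939/(2π), so r ≈ 6.7577 and h = 2r ≈ 13.5154.
S''(r) = 4π + 4·1939/r³ > 0, so this is the minimum; S ≈ 860.7950.

13.5154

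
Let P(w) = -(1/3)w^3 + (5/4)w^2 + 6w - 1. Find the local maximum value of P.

65/3

P'(w) = -w^2 + (5/2)w + 6. Setting P'(w) = 0 gives w ∈ {-3/2, 4}.
P''(w) = -2w + 5/2. P''(-3/2) = 11/2 > 0 ⇒ local minimum; P''(4) = -11/2 < 0 ⇒ local maximum.
The local maximum is P(4) = 65/3.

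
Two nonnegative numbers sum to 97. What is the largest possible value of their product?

9409/4

With x + y = 97, the product is P(x) = x(97 − x).
P'(x) = 97 − 2x = 0 gives x = 97/2; P'' = −2 < 0, so this is the maximum.
P = 97/2·97/2 = 9409/4.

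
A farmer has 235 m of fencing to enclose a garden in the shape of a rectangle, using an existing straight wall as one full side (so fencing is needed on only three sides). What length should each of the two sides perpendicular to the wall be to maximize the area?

Let the sides perpendicular to the wall have length x and the parallel side y, so 2x + y = 235 and the area is A = xy = x(235 − 2x).
A'(x) = 235 − 4x = 0 gives x = 235/4, and A''(x) = −4 < 0 confirms a maximum.
Then y = 235 − 2·235/4 = 235/2 and A = 55225/8.

235/4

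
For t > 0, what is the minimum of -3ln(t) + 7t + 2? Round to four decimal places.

7.5419

h'(t) = -3/t + 7 = 0 gives t = 3/7.
h''(t) = 3/t², which is positive for t > 0, so this is a local minimum.
h(3/7) = -3·ln(3/7) + 3 + 2 ≈ 7.5419.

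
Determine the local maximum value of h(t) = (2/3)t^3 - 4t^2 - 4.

h'(t) = 2t^2 - 8t. Setting h'(t) = 0 gives t ∈ {0, 4}.
Second-derivative test with h''(t) = 4t - 8: h''(0) = -8 < 0 ⇒ local maximum; h''(4) = 8 > 0 ⇒ local minimum.
So the local maximum value is h(0) = -4.

-4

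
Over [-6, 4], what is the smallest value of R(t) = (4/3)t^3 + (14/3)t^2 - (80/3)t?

R'(t) = 4t^2 + (28/3)t - 80/3, which vanishes at t = -4 and t = 5/3.
Compare values at every candidate in [-6, 4]: R(-6) = 40; R(-4) = 96; R(5/3) = -2050/81; R(4) = 160/3.
The minimum over the interval is -2050/81, attained at t = 5/3.

-2050/81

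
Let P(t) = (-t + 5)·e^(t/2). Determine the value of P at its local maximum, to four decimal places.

8.9634

By the product rule, P'(t) = (-(1/2)t + 3/2)·e^(t/2). Since e^(t/2) > 0, the only critical point is t = 3.
P''(3) has the same sign as -1/2 < 0, so this is a local maximum.
P(3) = (2)·e^(3/2) ≈ 8.9634.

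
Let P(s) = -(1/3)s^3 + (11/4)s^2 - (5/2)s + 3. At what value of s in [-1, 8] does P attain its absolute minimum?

The derivative is -s^2 + (11/2)s - 5/2, which vanishes at s = 1/2 and s = 5.
Evaluating at the critical points and endpoints: P(-1) = 103/12,  P(1/2) = 115/48,  P(5) = 211/12,  P(8) = -35/3.
The minimum over the interval is -35/3, attained at s = 8.

8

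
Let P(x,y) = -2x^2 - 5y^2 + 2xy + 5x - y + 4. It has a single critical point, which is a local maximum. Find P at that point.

∂P/∂x = -4x + 2y + 5 = 0 and ∂P/∂y = 2x - 10y - 1 = 0, so (x, y) = (4/3, 1/6).
The Hessian has P_{xx} = -4, P_{yy} = -10, P_{xy} = 2, giving D = 36 > 0 with P_{xx} < 0, so the point is a local maximum.
P(4/3, 1/6) = 29/4.

29/4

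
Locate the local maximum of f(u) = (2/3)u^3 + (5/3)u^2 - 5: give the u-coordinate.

-5/3

Critical points: f'(u) = 2u^2 + (10/3)u vanishes at u = -5/3, 0.
Second-derivative test with f''(u) = 4u + 10/3: f''(-5/3) = -10/3 < 0 ⇒ local maximum; f''(0) = 10/3 > 0 ⇒ local minimum.
So the local maximum value is f(-5/3) = -280/81.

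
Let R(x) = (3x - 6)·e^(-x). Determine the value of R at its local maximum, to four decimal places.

R'(x) = 3·e^(-x) + (3x - 6)·(-1)·e^(-x) = (-3x + 9)·e^(-x). Since e^(-x) > 0, the only critical point is x = 3.
R''(3) has the same sign as -3 < 0, so this is a local maximum.
R(3) = (3)·e^(-3) ≈ 0.1494.

0.1494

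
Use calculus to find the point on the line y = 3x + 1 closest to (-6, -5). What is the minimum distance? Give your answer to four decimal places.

3.7947

Minimize D(x)^2 = (x + 6)^2 + (3x + 6)^2.
d/dx[D^2] = 2(x + 6) + 2·3·(3x + 6) = 0 ⇒ x = -12/5.
Then y = -31/5 and the distance is √(72/5) ≈ 3.7947.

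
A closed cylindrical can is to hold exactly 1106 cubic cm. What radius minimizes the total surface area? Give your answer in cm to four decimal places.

With radius r and height h, πr²h = 1106 so h = 1106/(πr²), and S(r) = 2πr² + 2πrh = 2πr² + 2·1106/r.
S'(r) = 4πr − 2·1106/r² = 0 ⇒ r³ = 1106/(2π), so r ≈ 5.6043 and h = 2r ≈ 11.2087.
S''(r) = 4π + 4·1106/r³ > 0, so this is the minimum; S ≈ 592.0403.

5.6043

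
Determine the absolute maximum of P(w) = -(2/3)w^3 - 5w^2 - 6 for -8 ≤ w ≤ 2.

P'(w) = -2w^2 - 10w, which vanishes at w = -5 and w = 0.
Compare values at every candidate in [-8, 2]: P(-8) = 46/3, P(-5) = -143/3, P(0) = -6, P(2) = -94/3.
So the maximum is P(-8) = 46/3.

46/3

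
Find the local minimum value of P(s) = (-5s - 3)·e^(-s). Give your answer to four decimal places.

Differentiating with the product rule gives P'(s) = (5s - 2)·e^(-s). Since e^(-s) > 0, the only critical point is s = 2/5.
P''(2/5) has the same sign as 5 > 0, so this is a local minimum.
P(2/5) = (-5)·e^(-2/5) ≈ -3.3516.

-3.3516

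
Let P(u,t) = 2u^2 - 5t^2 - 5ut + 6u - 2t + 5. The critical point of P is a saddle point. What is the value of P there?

∂P/∂u = 4u - 5t + 6 = 0 and ∂P/∂t = -5u - 10t - 2 = 0, so (u, t) = (-14/13, 22/65).
The Hessian has P_{uu} = 4, P_{tt} = -10, P_{ut} = -5, giving D = -65 < 0, so the point is a saddle point.
P(-14/13, 22/65) = 93/65.

93/65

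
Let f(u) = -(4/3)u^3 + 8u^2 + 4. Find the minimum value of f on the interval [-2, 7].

-184/3

f'(u) = -4u^2 + 16u, which vanishes at u = 0 and u = 4.
Evaluating at the critical points and endpoints: f(-2) = 140/3; f(0) = 4; f(4) = 140/3; f(7) = -184/3.
The minimum over the interval is -184/3, attained at u = 7.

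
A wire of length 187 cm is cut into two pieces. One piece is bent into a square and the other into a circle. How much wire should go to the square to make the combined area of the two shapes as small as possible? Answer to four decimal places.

104.7385

Let x be the length used for the square. Square side x/4; circle radius (187−x)/(2π).
A(x) = (x/4)² + π·((187−x)/(2π))² = x²/16 + (187−x)²/(4π) for 0 ≤ x ≤ 187. A'(x) = x/8 − (187−x)/(2π) = 0 gives x = 4·187/(π+4) ≈ 104.7385.
A'' = 1/8 + 1/(2π) > 0, so this gives the minimum combined area; x ≈ 104.7385 cm to the square.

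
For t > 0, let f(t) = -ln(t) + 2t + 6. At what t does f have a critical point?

1/2

f'(t) = -1/t + 2 = 0 gives t = 1/2.
f''(t) = 1/t², which is positive for t > 0, so this is a local minimum.
f(1/2) = -1·ln(1/2) + 1 + 6 ≈ 7.6931.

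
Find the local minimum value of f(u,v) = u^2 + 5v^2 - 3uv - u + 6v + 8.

65/11

∂f/∂u = 2u - 3v - 1 = 0 and ∂f/∂v = -3u + 10v + 6 = 0, so (u, v) = (-8/11, -9/11).
The Hessian has f_{uu} = 2, f_{vv} = 10, f_{uv} = -3, giving D = 11 > 0 with f_{uu} > 0, so the point is a local minimum.
f(-8/11, -9/11) = 65/11.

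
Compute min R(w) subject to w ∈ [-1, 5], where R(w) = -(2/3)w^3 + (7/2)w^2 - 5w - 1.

Differentiating, R'(w) = -2w^2 + 7w - 5; which vanishes at w = 1 and w = 5/2.
Candidates: R(-1) = 49/6; R(1) = -19/6; R(5/2) = -49/24; R(5) = -131/6.
The minimum over the interval is -131/6, attained at w = 5.

-131/6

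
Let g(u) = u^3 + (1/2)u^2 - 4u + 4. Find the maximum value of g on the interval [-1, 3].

The derivative is 3u^2 + u - 4, whose only zero in [-1, 3] is u = 1.
Evaluating at the critical points and endpoints: g(-1) = 15/2,  g(1) = 3/2,  g(3) = 47/2.
The maximum over the interval is 47/2, attained at u = 3.

47/2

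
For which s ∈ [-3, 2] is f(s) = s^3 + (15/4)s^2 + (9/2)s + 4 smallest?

-3

f'(s) = 3s^2 + (15/2)s + 9/2, which vanishes at s = -3/2 and s = -1.
Evaluating at the critical points and endpoints: f(-3) = -11/4; f(-3/2) = 37/16; f(-1) = 9/4; f(2) = 36.
The minimum over the interval is -11/4, attained at s = -3.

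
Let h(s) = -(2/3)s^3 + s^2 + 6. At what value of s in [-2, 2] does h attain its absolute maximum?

-2

The derivative is -2s^2 + 2s, which vanishes at s = 0 and s = 1.
Candidates: h(-2) = 46/3; h(0) = 6; h(1) = 19/3; h(2) = 14/3.
So the maximum is h(-2) = 46/3.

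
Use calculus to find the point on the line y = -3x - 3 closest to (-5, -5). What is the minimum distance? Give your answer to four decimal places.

5.3759

Minimize D(x)^2 = (x + 5)^2 + (-3x + 2)^2.
d/dx[D^2] = 2(x + 5) + 2·(-3)·(-3x + 2) = 0 ⇒ x = 1/10.
Then y = -33/10 and the distance is √(289/10) ≈ 5.3759.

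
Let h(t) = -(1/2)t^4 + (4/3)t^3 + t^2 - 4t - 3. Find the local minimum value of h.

-31/6

h'(t) = -2t^3 + 4t^2 + 2t - 4. Setting h'(t) = 0 gives t ∈ {-1, 1, 2}.
h''(t) = -6t^2 + 8t + 2. h''(-1) = -12 < 0 ⇒ local maximum; h''(1) = 4 > 0 ⇒ local minimum; h''(2) = -6 < 0 ⇒ local maximum.
The local minimum is h(1) = -31/6.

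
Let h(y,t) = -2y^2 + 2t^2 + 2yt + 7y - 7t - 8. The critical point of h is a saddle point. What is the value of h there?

-31/10

∂h/∂y = -4y + 2t + 7 = 0 and ∂h/∂t = 2y + 4t - 7 = 0, so (y, t) = (21/10, 7/10).
The Hessian has h_{yy} = -4, h_{tt} = 4, h_{yt} = 2, giving D = -20 < 0, so the point is a saddle point.
h(21/10, 7/10) = -31/10.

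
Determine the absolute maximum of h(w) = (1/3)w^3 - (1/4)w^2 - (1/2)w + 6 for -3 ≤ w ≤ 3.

Differentiating, h'(w) = w^2 - (1/2)w - 1/2; which vanishes at w = -1/2 and w = 1.
Compare values at every candidate in [-3, 3]: h(-3) = -15/4, h(-1/2) = 295/48, h(1) = 67/12, h(3) = 45/4.
The maximum over the interval is 45/4, attained at w = 3.

45/4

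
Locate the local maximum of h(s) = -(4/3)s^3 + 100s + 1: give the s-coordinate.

5

Critical points: h'(s) = -4s^2 + 100 vanishes at s = -5, 5.
Second-derivative test with h''(s) = -8s: h''(-5) = 40 > 0 ⇒ local minimum; h''(5) = -40 < 0 ⇒ local maximum.
The local maximum is h(5) = 1003/3.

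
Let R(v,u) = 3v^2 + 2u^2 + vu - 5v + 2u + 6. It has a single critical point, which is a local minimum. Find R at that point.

∂R/∂v = 6v + u - 5 = 0 and ∂R/∂u = v + 4u + 2 = 0, so (v, u) = (22/23, -17/23).
The Hessian has R_{vv} = 6, R_{uu} = 4, R_{vu} = 1, giving D = 23 > 0 with R_{vv} > 0, so the point is a local minimum.
R(22/23, -17/23) = 66/23.

66/23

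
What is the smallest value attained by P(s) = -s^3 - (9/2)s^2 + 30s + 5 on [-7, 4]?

-265/2

Differentiating, P'(s) = -3s^2 - 9s + 30; which vanishes at s = -5 and s = 2.
Candidates: P(-7) = -165/2, P(-5) = -265/2, P(2) = 39, P(4) = -11.
So the minimum is P(-5) = -265/2.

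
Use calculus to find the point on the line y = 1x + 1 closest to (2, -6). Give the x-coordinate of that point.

Minimize D(x)^2 = (x - 2)^2 + (x + 7)^2.
d/dx[D^2] = 2(x - 2) + 2·1·(x + 7) = 0 ⇒ x = -5/2.
Then y = -3/2 and the distance is √(81/2) ≈ 6.3640.

-5/2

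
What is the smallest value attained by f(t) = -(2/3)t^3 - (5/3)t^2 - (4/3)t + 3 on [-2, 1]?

f'(t) = -2t^2 - (10/3)t - 4/3, which vanishes at t = -1 and t = -2/3.
Candidates: f(-2) = 13/3,  f(-1) = 10/3,  f(-2/3) = 271/81,  f(1) = -2/3.
The minimum over the interval is -2/3, attained at t = 1.

-2/3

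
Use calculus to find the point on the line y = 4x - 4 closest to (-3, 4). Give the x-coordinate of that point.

29/17

Minimize D(x)^2 = (x + 3)^2 + (4x - 8)^2.
d/dx[D^2] = 2(x + 3) + 2·4·(4x - 8) = 0 ⇒ x = 29/17.
Then y = 48/17 and the distance is √(400/17) ≈ 4.8507.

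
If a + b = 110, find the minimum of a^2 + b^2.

With a + b = 110, a^2 + b^2 = a^2 + (110 − a)^2.
The derivative 2a − 2(110 − a) = 4a − 220 vanishes at a = 55; second derivative 4 > 0, a minimum.
The minimum is 2·(55)^2 = 6050.

6050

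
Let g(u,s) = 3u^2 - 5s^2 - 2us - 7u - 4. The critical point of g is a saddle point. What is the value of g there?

∂g/∂u = 6u - 2s - 7 = 0 and ∂g/∂s = -2u - 10s = 0, so (u, s) = (35/32, -7/32).
The Hessian has g_{uu} = 6, g_{ss} = -10, g_{us} = -2, giving D = -64 < 0, so the point is a saddle point.
g(35/32, -7/32) = -501/64.

-501/64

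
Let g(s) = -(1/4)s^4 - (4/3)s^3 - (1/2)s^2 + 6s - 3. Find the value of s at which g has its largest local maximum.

1

Critical points: g'(s) = -s^3 - 4s^2 - s + 6 vanishes at s = -3, -2, 1.
Second-derivative test with g''(s) = -3s^2 - 8s - 1: g''(-3) = -4 < 0 ⇒ local maximum; g''(-2) = 3 > 0 ⇒ local minimum; g''(1) = -12 < 0 ⇒ local maximum.
Thus g has its largest local maximum at s = 1, with value 11/12.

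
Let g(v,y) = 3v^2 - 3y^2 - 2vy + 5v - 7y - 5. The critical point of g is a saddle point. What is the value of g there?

∂g/∂v = 6v - 2y + 5 = 0 and ∂g/∂y = -2v - 6y - 7 = 0, so (v, y) = (-11/10, -4/5).
The Hessian has g_{vv} = 6, g_{yy} = -6, g_{vy} = -2, giving D = -40 < 0, so the point is a saddle point.
g(-11/10, -4/5) = -99/20.

-99/20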